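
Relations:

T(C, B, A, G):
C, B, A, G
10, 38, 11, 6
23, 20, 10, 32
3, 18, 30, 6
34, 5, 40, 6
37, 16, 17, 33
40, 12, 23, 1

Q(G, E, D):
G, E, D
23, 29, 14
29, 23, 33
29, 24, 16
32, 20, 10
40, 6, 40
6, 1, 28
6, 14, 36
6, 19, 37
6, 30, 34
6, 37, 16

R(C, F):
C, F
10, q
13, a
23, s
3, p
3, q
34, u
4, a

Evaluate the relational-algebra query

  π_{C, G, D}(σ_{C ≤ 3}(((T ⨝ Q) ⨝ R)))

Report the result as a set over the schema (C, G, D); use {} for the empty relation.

T ⋈ Q (natural join on G): {(10, 38, 11, 6, 1, 28), (10, 38, 11, 6, 14, 36), (10, 38, 11, 6, 19, 37), (10, 38, 11, 6, 30, 34), (10, 38, 11, 6, 37, 16), (23, 20, 10, 32, 20, 10), (3, 18, 30, 6, 1, 28), (3, 18, 30, 6, 14, 36), (3, 18, 30, 6, 19, 37), (3, 18, 30, 6, 30, 34), (3, 18, 30, 6, 37, 16), (34, 5, 40, 6, 1, 28), (34, 5, 40, 6, 14, 36), (34, 5, 40, 6, 19, 37), (34, 5, 40, 6, 30, 34), (34, 5, 40, 6, 37, 16)}
(T ⨝ Q) ⋈ R (natural join on C): {(10, 38, 11, 6, 1, 28, q), (10, 38, 11, 6, 14, 36, q), (10, 38, 11, 6, 19, 37, q), (10, 38, 11, 6, 30, 34, q), (10, 38, 11, 6, 37, 16, q), (23, 20, 10, 32, 20, 10, s), (3, 18, 30, 6, 1, 28, p), (3, 18, 30, 6, 1, 28, q), (3, 18, 30, 6, 14, 36, p), (3, 18, 30, 6, 14, 36, q), (3, 18, 30, 6, 19, 37, p), (3, 18, 30, 6, 19, 37, q), (3, 18, 30, 6, 30, 34, p), (3, 18, 30, 6, 30, 34, q), (3, 18, 30, 6, 37, 16, p), (3, 18, 30, 6, 37, 16, q), (34, 5, 40, 6, 1, 28, u), (34, 5, 40, 6, 14, 36, u), (34, 5, 40, 6, 19, 37, u), (34, 5, 40, 6, 30, 34, u), (34, 5, 40, 6, 37, 16, u)}
σ[C ≤ 3]: keep tuples satisfying C ≤ 3 → {(3, 18, 30, 6, 1, 28, p), (3, 18, 30, 6, 1, 28, q), (3, 18, 30, 6, 14, 36, p), (3, 18, 30, 6, 14, 36, q), (3, 18, 30, 6, 19, 37, p), (3, 18, 30, 6, 19, 37, q), (3, 18, 30, 6, 30, 34, p), (3, 18, 30, 6, 30, 34, q), (3, 18, 30, 6, 37, 16, p), (3, 18, 30, 6, 37, 16, q)}
π[C, G, D]: project onto (C, G, D) (5 duplicate(s) eliminated) → {(3, 6, 16), (3, 6, 28), (3, 6, 34), (3, 6, 36), (3, 6, 37)}

{(3, 6, 16), (3, 6, 28), (3, 6, 34), (3, 6, 36), (3, 6, 37)}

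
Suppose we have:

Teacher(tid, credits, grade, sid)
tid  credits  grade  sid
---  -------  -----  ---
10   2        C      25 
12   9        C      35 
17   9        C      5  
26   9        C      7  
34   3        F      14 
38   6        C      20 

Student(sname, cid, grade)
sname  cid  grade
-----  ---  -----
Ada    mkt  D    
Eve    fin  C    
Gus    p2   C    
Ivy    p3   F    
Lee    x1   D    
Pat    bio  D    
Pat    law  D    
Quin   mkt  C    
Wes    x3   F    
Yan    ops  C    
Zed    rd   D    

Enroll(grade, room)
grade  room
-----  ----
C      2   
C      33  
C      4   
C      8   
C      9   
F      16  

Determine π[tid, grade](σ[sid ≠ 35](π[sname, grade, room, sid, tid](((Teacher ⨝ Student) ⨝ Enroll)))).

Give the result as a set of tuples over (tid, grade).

{(10, C), (17, C), (26, C), (34, F), (38, C)}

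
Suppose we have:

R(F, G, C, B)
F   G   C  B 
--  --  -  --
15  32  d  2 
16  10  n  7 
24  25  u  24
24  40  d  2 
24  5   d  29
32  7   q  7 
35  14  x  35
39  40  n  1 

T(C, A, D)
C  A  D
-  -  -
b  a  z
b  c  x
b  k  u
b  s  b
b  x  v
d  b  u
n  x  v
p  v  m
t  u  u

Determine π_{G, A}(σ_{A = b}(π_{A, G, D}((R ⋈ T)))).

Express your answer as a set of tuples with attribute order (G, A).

Joining R and T on C yields {(15, 32, d, 2, b, u), (16, 10, n, 7, x, v), (24, 40, d, 2, b, u), (24, 5, d, 29, b, u), (39, 40, n, 1, x, v)}.
Projecting to A, G, D: {(b, 32, u), (b, 40, u), (b, 5, u), (x, 10, v), (x, 40, v)}
σ[A = b]: keep tuples satisfying A = b → {(b, 32, u), (b, 40, u), (b, 5, u)}
Projecting to G, A: {(32, b), (40, b), (5, b)}

{(32, b), (40, b), (5, b)}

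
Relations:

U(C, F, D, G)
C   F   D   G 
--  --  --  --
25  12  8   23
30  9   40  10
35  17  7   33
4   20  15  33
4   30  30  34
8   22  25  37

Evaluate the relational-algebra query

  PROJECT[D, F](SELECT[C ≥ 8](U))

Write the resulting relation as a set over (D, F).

{(25, 22), (40, 9), (7, 17), (8, 12)}

Filtering on C ≥ 8 leaves {(25, 12, 8, 23), (30, 9, 40, 10), (35, 17, 7, 33), (8, 22, 25, 37)}.
π[D, F]: project onto (D, F) → {(25, 22), (40, 9), (7, 17), (8, 12)}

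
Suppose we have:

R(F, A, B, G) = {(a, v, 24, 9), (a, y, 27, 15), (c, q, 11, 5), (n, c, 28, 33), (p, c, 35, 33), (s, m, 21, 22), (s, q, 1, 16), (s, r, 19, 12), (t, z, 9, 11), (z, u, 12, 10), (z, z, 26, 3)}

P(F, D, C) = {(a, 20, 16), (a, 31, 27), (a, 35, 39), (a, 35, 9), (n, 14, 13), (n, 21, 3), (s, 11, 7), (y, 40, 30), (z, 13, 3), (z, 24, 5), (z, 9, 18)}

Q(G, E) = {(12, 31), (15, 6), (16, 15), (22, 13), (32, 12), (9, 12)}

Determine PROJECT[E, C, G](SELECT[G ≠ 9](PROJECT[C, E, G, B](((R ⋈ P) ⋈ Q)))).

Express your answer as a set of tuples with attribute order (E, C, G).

{(13, 7, 22), (15, 7, 16), (31, 7, 12), (6, 16, 15), (6, 27, 15), (6, 39, 15), (6, 9, 15)}

Joining R and P on F yields {(a, v, 24, 9, 20, 16), (a, v, 24, 9, 31, 27), (a, v, 24, 9, 35, 39), (a, v, 24, 9, 35, 9), (a, y, 27, 15, 20, 16), (a, y, 27, 15, 31, 27), (a, y, 27, 15, 35, 39), (a, y, 27, 15, 35, 9), (n, c, 28, 33, 14, 13), (n, c, 28, 33, 21, 3), (s, m, 21, 22, 11, 7), (s, q, 1, 16, 11, 7), (s, r, 19, 12, 11, 7), (z, u, 12, 10, 13, 3), (z, u, 12, 10, 24, 5), (z, u, 12, 10, 9, 18), (z, z, 26, 3, 13, 3), (z, z, 26, 3, 24, 5), (z, z, 26, 3, 9, 18)}.
Joining (R ⋈ P) and Q on G yields {(a, v, 24, 9, 20, 16, 12), (a, v, 24, 9, 31, 27, 12), (a, v, 24, 9, 35, 39, 12), (a, v, 24, 9, 35, 9, 12), (a, y, 27, 15, 20, 16, 6), (a, y, 27, 15, 31, 27, 6), (a, y, 27, 15, 35, 39, 6), (a, y, 27, 15, 35, 9, 6), (s, m, 21, 22, 11, 7, 13), (s, q, 1, 16, 11, 7, 15), (s, r, 19, 12, 11, 7, 31)}.
Projecting to C, E, G, B: {(16, 12, 9, 24), (16, 6, 15, 27), (27, 12, 9, 24), (27, 6, 15, 27), (39, 12, 9, 24), (39, 6, 15, 27), (7, 13, 22, 21), (7, 15, 16, 1), (7, 31, 12, 19), (9, 12, 9, 24), (9, 6, 15, 27)}
Selection G ≠ 9: {(16, 6, 15, 27), (27, 6, 15, 27), (39, 6, 15, 27), (7, 13, 22, 21), (7, 15, 16, 1), (7, 31, 12, 19), (9, 6, 15, 27)}
Projecting to E, C, G: {(13, 7, 22), (15, 7, 16), (31, 7, 12), (6, 16, 15), (6, 27, 15), (6, 39, 15), (6, 9, 15)}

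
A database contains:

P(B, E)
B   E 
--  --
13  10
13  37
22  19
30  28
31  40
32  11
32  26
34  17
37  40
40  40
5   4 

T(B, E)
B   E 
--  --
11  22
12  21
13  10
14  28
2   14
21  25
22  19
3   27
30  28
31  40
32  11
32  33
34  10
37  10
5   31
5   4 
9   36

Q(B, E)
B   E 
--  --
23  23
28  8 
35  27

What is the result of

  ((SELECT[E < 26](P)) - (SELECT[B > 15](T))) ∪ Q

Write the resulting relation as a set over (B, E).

σ[E < 26]: keep tuples satisfying E < 26 → {(13, 10), (22, 19), (32, 11), (34, 17), (5, 4)}
σ[B > 15]: keep tuples satisfying B > 15 → {(21, 25), (22, 19), (30, 28), (31, 40), (32, 11), (32, 33), (34, 10), (37, 10)}
Set difference of the two operands is {(13, 10), (34, 17), (5, 4)}.
Set union of the two operands is {(13, 10), (23, 23), (28, 8), (34, 17), (35, 27), (5, 4)}.

{(13, 10), (23, 23), (28, 8), (34, 17), (35, 27), (5, 4)}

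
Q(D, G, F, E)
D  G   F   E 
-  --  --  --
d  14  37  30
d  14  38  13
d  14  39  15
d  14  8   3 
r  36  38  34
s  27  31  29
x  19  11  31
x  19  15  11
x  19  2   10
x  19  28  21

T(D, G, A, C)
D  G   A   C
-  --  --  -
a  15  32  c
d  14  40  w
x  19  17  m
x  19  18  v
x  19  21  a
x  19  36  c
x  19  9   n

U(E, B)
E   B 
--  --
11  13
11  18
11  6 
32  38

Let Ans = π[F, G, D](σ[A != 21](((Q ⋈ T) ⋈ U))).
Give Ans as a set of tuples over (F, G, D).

Q ⋈ T (natural join on D, G): {(d, 14, 37, 30, 40, w), (d, 14, 38, 13, 40, w), (d, 14, 39, 15, 40, w), (d, 14, 8, 3, 40, w), (x, 19, 11, 31, 17, m), (x, 19, 11, 31, 18, v), (x, 19, 11, 31, 21, a), (x, 19, 11, 31, 36, c), (x, 19, 11, 31, 9, n), (x, 19, 15, 11, 17, m), (x, 19, 15, 11, 18, v), (x, 19, 15, 11, 21, a), (x, 19, 15, 11, 36, c), (x, 19, 15, 11, 9, n), (x, 19, 2, 10, 17, m), (x, 19, 2, 10, 18, v), (x, 19, 2, 10, 21, a), (x, 19, 2, 10, 36, c), (x, 19, 2, 10, 9, n), (x, 19, 28, 21, 17, m), (x, 19, 28, 21, 18, v), (x, 19, 28, 21, 21, a), (x, 19, 28, 21, 36, c), (x, 19, 28, 21, 9, n)}
(Q ⋈ T) ⋈ U (natural join on E): {(x, 19, 15, 11, 17, m, 13), (x, 19, 15, 11, 17, m, 18), (x, 19, 15, 11, 17, m, 6), (x, 19, 15, 11, 18, v, 13), (x, 19, 15, 11, 18, v, 18), (x, 19, 15, 11, 18, v, 6), (x, 19, 15, 11, 21, a, 13), (x, 19, 15, 11, 21, a, 18), (x, 19, 15, 11, 21, a, 6), (x, 19, 15, 11, 36, c, 13), (x, 19, 15, 11, 36, c, 18), (x, 19, 15, 11, 36, c, 6), (x, 19, 15, 11, 9, n, 13), (x, 19, 15, 11, 9, n, 18), (x, 19, 15, 11, 9, n, 6)}
Filtering on A != 21 leaves {(x, 19, 15, 11, 17, m, 13), (x, 19, 15, 11, 17, m, 18), (x, 19, 15, 11, 17, m, 6), (x, 19, 15, 11, 18, v, 13), (x, 19, 15, 11, 18, v, 18), (x, 19, 15, 11, 18, v, 6), (x, 19, 15, 11, 36, c, 13), (x, 19, 15, 11, 36, c, 18), (x, 19, 15, 11, 36, c, 6), (x, 19, 15, 11, 9, n, 13), (x, 19, 15, 11, 9, n, 18), (x, 19, 15, 11, 9, n, 6)}.
π_{F, G, D} gives {(15, 19, x)} (11 duplicate(s) eliminated).

{(15, 19, x)}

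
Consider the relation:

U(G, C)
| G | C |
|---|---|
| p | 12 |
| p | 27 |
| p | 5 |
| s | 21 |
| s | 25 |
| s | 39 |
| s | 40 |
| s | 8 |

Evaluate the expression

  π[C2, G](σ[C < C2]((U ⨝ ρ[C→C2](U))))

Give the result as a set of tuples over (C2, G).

{(12, p), (21, s), (25, s), (27, p), (39, s), (40, s)}

ρ[C→C2]: schema becomes (G, C2); tuples unchanged.
Natural join on G: {(p, 12, 12), (p, 12, 27), (p, 12, 5), (p, 27, 12), (p, 27, 27), (p, 27, 5), (p, 5, 12), (p, 5, 27), (p, 5, 5), (s, 21, 21), (s, 21, 25), (s, 21, 39), (s, 21, 40), (s, 21, 8), (s, 25, 21), (s, 25, 25), (s, 25, 39), (s, 25, 40), (s, 25, 8), (s, 39, 21), (s, 39, 25), (s, 39, 39), (s, 39, 40), (s, 39, 8), (s, 40, 21), (s, 40, 25), (s, 40, 39), (s, 40, 40), (s, 40, 8), (s, 8, 21), (s, 8, 25), (s, 8, 39), (s, 8, 40), (s, 8, 8)}
Filtering on C < C2 leaves {(p, 12, 27), (p, 5, 12), (p, 5, 27), (s, 21, 25), (s, 21, 39), (s, 21, 40), (s, 25, 39), (s, 25, 40), (s, 39, 40), (s, 8, 21), (s, 8, 25), (s, 8, 39), (s, 8, 40)}.
Keep only column(s) C2, G (7 duplicate(s) eliminated): {(12, p), (21, s), (25, s), (27, p), (39, s), (40, s)}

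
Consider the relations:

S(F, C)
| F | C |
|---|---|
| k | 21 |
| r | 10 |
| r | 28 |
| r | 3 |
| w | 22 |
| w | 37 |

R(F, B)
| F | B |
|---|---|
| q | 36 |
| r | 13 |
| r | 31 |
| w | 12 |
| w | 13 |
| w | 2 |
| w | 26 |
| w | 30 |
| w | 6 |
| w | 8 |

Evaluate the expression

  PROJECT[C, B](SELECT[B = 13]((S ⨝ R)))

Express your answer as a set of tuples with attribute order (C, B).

Natural join on F: {(r, 10, 13), (r, 10, 31), (r, 28, 13), (r, 28, 31), (r, 3, 13), (r, 3, 31), (w, 22, 12), (w, 22, 13), (w, 22, 2), (w, 22, 26), (w, 22, 30), (w, 22, 6), (w, 22, 8), (w, 37, 12), (w, 37, 13), (w, 37, 2), (w, 37, 26), (w, 37, 30), (w, 37, 6), (w, 37, 8)}
σ[B = 13]: keep tuples satisfying B = 13 → {(r, 10, 13), (r, 28, 13), (r, 3, 13), (w, 22, 13), (w, 37, 13)}
π_{C, B} gives {(10, 13), (22, 13), (28, 13), (3, 13), (37, 13)}.

{(10, 13), (22, 13), (28, 13), (3, 13), (37, 13)}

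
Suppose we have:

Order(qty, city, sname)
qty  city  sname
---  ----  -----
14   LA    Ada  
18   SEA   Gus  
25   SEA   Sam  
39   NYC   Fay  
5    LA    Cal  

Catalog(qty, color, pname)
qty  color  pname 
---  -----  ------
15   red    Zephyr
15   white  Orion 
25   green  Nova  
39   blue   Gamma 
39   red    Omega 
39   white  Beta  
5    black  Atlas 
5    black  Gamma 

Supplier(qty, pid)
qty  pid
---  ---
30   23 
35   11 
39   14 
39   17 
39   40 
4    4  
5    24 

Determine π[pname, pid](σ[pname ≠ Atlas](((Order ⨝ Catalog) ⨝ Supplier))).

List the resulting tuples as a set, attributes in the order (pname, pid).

{(Beta, 14), (Beta, 17), (Beta, 40), (Gamma, 14), (Gamma, 17), (Gamma, 24), (Gamma, 40), (Omega, 14), (Omega, 17), (Omega, 40)}

Joining Order and Catalog on qty yields {(25, SEA, Sam, green, Nova), (39, NYC, Fay, blue, Gamma), (39, NYC, Fay, red, Omega), (39, NYC, Fay, white, Beta), (5, LA, Cal, black, Atlas), (5, LA, Cal, black, Gamma)}.
Joining (Order ⨝ Catalog) and Supplier on qty yields {(39, NYC, Fay, blue, Gamma, 14), (39, NYC, Fay, blue, Gamma, 17), (39, NYC, Fay, blue, Gamma, 40), (39, NYC, Fay, red, Omega, 14), (39, NYC, Fay, red, Omega, 17), (39, NYC, Fay, red, Omega, 40), (39, NYC, Fay, white, Beta, 14), (39, NYC, Fay, white, Beta, 17), (39, NYC, Fay, white, Beta, 40), (5, LA, Cal, black, Atlas, 24), (5, LA, Cal, black, Gamma, 24)}.
Filtering on pname ≠ Atlas leaves {(39, NYC, Fay, blue, Gamma, 14), (39, NYC, Fay, blue, Gamma, 17), (39, NYC, Fay, blue, Gamma, 40), (39, NYC, Fay, red, Omega, 14), (39, NYC, Fay, red, Omega, 17), (39, NYC, Fay, red, Omega, 40), (39, NYC, Fay, white, Beta, 14), (39, NYC, Fay, white, Beta, 17), (39, NYC, Fay, white, Beta, 40), (5, LA, Cal, black, Gamma, 24)}.
Keep only column(s) pname, pid: {(Beta, 14), (Beta, 17), (Beta, 40), (Gamma, 14), (Gamma, 17), (Gamma, 24), (Gamma, 40), (Omega, 14), (Omega, 17), (Omega, 40)}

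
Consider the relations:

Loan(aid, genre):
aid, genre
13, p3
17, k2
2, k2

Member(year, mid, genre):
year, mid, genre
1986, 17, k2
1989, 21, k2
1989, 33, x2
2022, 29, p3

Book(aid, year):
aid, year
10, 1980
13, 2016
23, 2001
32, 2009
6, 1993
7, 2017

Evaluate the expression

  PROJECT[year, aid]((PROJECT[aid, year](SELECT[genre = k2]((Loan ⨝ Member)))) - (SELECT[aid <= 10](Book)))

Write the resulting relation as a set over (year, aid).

{(1986, 17), (1986, 2), (1989, 17), (1989, 2)}

Natural join on genre: {(13, p3, 2022, 29), (17, k2, 1986, 17), (17, k2, 1989, 21), (2, k2, 1986, 17), (2, k2, 1989, 21)}
Filtering on genre = k2 leaves {(17, k2, 1986, 17), (17, k2, 1989, 21), (2, k2, 1986, 17), (2, k2, 1989, 21)}.
π_{aid, year} gives {(17, 1986), (17, 1989), (2, 1986), (2, 1989)}.
Filtering on aid <= 10 leaves {(10, 1980), (6, 1993), (7, 2017)}.
Set difference of the two operands is {(17, 1986), (17, 1989), (2, 1986), (2, 1989)}.
π_{year, aid} gives {(1986, 17), (1986, 2), (1989, 17), (1989, 2)}.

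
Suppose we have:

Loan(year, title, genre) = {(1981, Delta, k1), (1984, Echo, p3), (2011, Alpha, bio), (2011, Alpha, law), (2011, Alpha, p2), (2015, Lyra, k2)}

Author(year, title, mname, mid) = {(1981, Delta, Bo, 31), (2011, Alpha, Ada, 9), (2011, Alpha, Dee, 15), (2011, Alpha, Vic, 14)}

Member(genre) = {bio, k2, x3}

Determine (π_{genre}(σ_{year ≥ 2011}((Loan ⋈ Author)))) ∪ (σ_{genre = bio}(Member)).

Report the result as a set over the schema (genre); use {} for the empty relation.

{bio, law, p2}

Joining Loan and Author on year, title yields {(1981, Delta, k1, Bo, 31), (2011, Alpha, bio, Ada, 9), (2011, Alpha, bio, Dee, 15), (2011, Alpha, bio, Vic, 14), (2011, Alpha, law, Ada, 9), (2011, Alpha, law, Dee, 15), (2011, Alpha, law, Vic, 14), (2011, Alpha, p2, Ada, 9), (2011, Alpha, p2, Dee, 15), (2011, Alpha, p2, Vic, 14)}.
Apply σ_{year ≥ 2011}; surviving tuples: {(2011, Alpha, bio, Ada, 9), (2011, Alpha, bio, Dee, 15), (2011, Alpha, bio, Vic, 14), (2011, Alpha, law, Ada, 9), (2011, Alpha, law, Dee, 15), (2011, Alpha, law, Vic, 14), (2011, Alpha, p2, Ada, 9), (2011, Alpha, p2, Dee, 15), (2011, Alpha, p2, Vic, 14)}
π_{genre} gives {bio, law, p2} (6 duplicate(s) eliminated).
Apply σ_{genre = bio}; surviving tuples: {bio}
Taking the union: {bio, law, p2}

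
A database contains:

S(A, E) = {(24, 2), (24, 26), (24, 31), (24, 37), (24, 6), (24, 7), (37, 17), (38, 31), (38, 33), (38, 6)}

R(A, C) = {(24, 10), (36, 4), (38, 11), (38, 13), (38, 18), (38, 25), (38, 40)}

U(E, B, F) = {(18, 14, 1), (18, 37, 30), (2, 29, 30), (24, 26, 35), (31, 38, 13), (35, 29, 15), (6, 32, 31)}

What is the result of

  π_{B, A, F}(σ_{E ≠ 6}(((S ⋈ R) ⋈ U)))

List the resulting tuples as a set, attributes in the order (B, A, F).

{(29, 24, 30), (38, 24, 13), (38, 38, 13)}

Joining S and R on A yields {(24, 2, 10), (24, 26, 10), (24, 31, 10), (24, 37, 10), (24, 6, 10), (24, 7, 10), (38, 31, 11), (38, 31, 13), (38, 31, 18), (38, 31, 25), (38, 31, 40), (38, 33, 11), (38, 33, 13), (38, 33, 18), (38, 33, 25), (38, 33, 40), (38, 6, 11), (38, 6, 13), (38, 6, 18), (38, 6, 25), (38, 6, 40)}.
Joining (S ⋈ R) and U on E yields {(24, 2, 10, 29, 30), (24, 31, 10, 38, 13), (24, 6, 10, 32, 31), (38, 31, 11, 38, 13), (38, 31, 13, 38, 13), (38, 31, 18, 38, 13), (38, 31, 25, 38, 13), (38, 31, 40, 38, 13), (38, 6, 11, 32, 31), (38, 6, 13, 32, 31), (38, 6, 18, 32, 31), (38, 6, 25, 32, 31), (38, 6, 40, 32, 31)}.
Filtering on E ≠ 6 leaves {(24, 2, 10, 29, 30), (24, 31, 10, 38, 13), (38, 31, 11, 38, 13), (38, 31, 13, 38, 13), (38, 31, 18, 38, 13), (38, 31, 25, 38, 13), (38, 31, 40, 38, 13)}.
π_{B, A, F} gives {(29, 24, 30), (38, 24, 13), (38, 38, 13)} (4 duplicate(s) eliminated).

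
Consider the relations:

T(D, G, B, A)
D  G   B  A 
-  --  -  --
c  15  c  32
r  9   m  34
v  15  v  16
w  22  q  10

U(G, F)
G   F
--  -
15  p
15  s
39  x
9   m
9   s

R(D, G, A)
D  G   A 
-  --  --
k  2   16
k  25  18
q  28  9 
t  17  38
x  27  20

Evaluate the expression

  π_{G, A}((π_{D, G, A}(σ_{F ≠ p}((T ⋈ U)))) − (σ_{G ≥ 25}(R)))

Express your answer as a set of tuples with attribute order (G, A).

Natural join on G: {(c, 15, c, 32, p), (c, 15, c, 32, s), (r, 9, m, 34, m), (r, 9, m, 34, s), (v, 15, v, 16, p), (v, 15, v, 16, s)}
Selection F ≠ p: {(c, 15, c, 32, s), (r, 9, m, 34, m), (r, 9, m, 34, s), (v, 15, v, 16, s)}
π[D, G, A]: project onto (D, G, A) (1 duplicate(s) eliminated) → {(c, 15, 32), (r, 9, 34), (v, 15, 16)}
Selection G ≥ 25: {(k, 25, 18), (q, 28, 9), (x, 27, 20)}
Set difference of the two operands is {(c, 15, 32), (r, 9, 34), (v, 15, 16)}.
π[G, A]: project onto (G, A) → {(15, 16), (15, 32), (9, 34)}

{(15, 16), (15, 32), (9, 34)}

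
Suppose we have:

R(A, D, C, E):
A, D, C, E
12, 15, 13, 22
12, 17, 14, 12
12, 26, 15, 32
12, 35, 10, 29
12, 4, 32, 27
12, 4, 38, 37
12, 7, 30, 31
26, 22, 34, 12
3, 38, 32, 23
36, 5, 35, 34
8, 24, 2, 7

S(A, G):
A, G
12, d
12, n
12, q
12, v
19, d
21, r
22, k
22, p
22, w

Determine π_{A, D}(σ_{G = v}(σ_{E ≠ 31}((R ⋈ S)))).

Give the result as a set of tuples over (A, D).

{(12, 15), (12, 17), (12, 26), (12, 35), (12, 4)}

R ⋈ S (natural join on A): {(12, 15, 13, 22, d), (12, 15, 13, 22, n), (12, 15, 13, 22, q), (12, 15, 13, 22, v), (12, 17, 14, 12, d), (12, 17, 14, 12, n), (12, 17, 14, 12, q), (12, 17, 14, 12, v), (12, 26, 15, 32, d), (12, 26, 15, 32, n), (12, 26, 15, 32, q), (12, 26, 15, 32, v), (12, 35, 10, 29, d), (12, 35, 10, 29, n), (12, 35, 10, 29, q), (12, 35, 10, 29, v), (12, 4, 32, 27, d), (12, 4, 32, 27, n), (12, 4, 32, 27, q), (12, 4, 32, 27, v), (12, 4, 38, 37, d), (12, 4, 38, 37, n), (12, 4, 38, 37, q), (12, 4, 38, 37, v), (12, 7, 30, 31, d), (12, 7, 30, 31, n), (12, 7, 30, 31, q), (12, 7, 30, 31, v)}
σ[E ≠ 31]: keep tuples satisfying E ≠ 31 → {(12, 15, 13, 22, d), (12, 15, 13, 22, n), (12, 15, 13, 22, q), (12, 15, 13, 22, v), (12, 17, 14, 12, d), (12, 17, 14, 12, n), (12, 17, 14, 12, q), (12, 17, 14, 12, v), (12, 26, 15, 32, d), (12, 26, 15, 32, n), (12, 26, 15, 32, q), (12, 26, 15, 32, v), (12, 35, 10, 29, d), (12, 35, 10, 29, n), (12, 35, 10, 29, q), (12, 35, 10, 29, v), (12, 4, 32, 27, d), (12, 4, 32, 27, n), (12, 4, 32, 27, q), (12, 4, 32, 27, v), (12, 4, 38, 37, d), (12, 4, 38, 37, n), (12, 4, 38, 37, q), (12, 4, 38, 37, v)}
σ[G = v]: keep tuples satisfying G = v → {(12, 15, 13, 22, v), (12, 17, 14, 12, v), (12, 26, 15, 32, v), (12, 35, 10, 29, v), (12, 4, 32, 27, v), (12, 4, 38, 37, v)}
π[A, D]: project onto (A, D) (1 duplicate(s) eliminated) → {(12, 15), (12, 17), (12, 26), (12, 35), (12, 4)}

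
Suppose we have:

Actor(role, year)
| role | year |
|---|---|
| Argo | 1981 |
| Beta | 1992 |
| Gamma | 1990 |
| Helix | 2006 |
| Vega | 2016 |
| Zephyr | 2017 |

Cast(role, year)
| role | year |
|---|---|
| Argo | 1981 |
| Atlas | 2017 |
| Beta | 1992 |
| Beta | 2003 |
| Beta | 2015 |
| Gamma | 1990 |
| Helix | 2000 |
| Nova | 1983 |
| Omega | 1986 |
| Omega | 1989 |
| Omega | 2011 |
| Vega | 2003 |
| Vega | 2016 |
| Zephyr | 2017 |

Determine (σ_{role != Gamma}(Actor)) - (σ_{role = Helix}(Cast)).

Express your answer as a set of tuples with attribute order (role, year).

{(Argo, 1981), (Beta, 1992), (Helix, 2006), (Vega, 2016), (Zephyr, 2017)}

σ[role != Gamma]: keep tuples satisfying role != Gamma → {(Argo, 1981), (Beta, 1992), (Helix, 2006), (Vega, 2016), (Zephyr, 2017)}
σ[role = Helix]: keep tuples satisfying role = Helix → {(Helix, 2000)}
Set difference of the two operands is {(Argo, 1981), (Beta, 1992), (Helix, 2006), (Vega, 2016), (Zephyr, 2017)}.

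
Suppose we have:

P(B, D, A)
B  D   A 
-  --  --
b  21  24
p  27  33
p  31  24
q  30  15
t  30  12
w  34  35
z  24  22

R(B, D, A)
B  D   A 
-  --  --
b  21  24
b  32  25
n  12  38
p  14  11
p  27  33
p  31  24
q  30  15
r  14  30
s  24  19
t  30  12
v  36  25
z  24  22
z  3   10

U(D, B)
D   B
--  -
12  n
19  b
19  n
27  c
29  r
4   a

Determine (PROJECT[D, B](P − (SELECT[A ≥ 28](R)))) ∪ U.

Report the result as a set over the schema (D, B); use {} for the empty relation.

Apply σ_{A ≥ 28}; surviving tuples: {(n, 12, 38), (p, 27, 33), (r, 14, 30)}
Difference: {(b, 21, 24), (p, 27, 33), (p, 31, 24), (q, 30, 15), (t, 30, 12), (w, 34, 35), (z, 24, 22)} with {(n, 12, 38), (p, 27, 33), (r, 14, 30)} → {(b, 21, 24), (p, 31, 24), (q, 30, 15), (t, 30, 12), (w, 34, 35), (z, 24, 22)}
Keep only column(s) D, B: {(21, b), (24, z), (30, q), (30, t), (31, p), (34, w)}
Union: {(21, b), (24, z), (30, q), (30, t), (31, p), (34, w)} with {(12, n), (19, b), (19, n), (27, c), (29, r), (4, a)} → {(12, n), (19, b), (19, n), (21, b), (24, z), (27, c), (29, r), (30, q), (30, t), (31, p), (34, w), (4, a)}

{(12, n), (19, b), (19, n), (21, b), (24, z), (27, c), (29, r), (30, q), (30, t), (31, p), (34, w), (4, a)}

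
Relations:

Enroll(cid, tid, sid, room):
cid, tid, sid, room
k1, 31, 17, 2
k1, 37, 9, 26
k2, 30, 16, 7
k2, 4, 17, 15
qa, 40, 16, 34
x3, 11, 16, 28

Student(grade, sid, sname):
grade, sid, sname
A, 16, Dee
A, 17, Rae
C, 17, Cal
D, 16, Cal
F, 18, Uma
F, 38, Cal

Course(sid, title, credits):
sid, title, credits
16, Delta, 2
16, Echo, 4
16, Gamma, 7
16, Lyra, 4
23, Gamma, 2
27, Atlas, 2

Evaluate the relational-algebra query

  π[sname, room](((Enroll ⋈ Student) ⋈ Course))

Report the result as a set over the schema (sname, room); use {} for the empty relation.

{(Cal, 28), (Cal, 34), (Cal, 7), (Dee, 28), (Dee, 34), (Dee, 7)}

Enroll ⋈ Student (natural join on sid): {(k1, 31, 17, 2, A, Rae), (k1, 31, 17, 2, C, Cal), (k2, 30, 16, 7, A, Dee), (k2, 30, 16, 7, D, Cal), (k2, 4, 17, 15, A, Rae), (k2, 4, 17, 15, C, Cal), (qa, 40, 16, 34, A, Dee), (qa, 40, 16, 34, D, Cal), (x3, 11, 16, 28, A, Dee), (x3, 11, 16, 28, D, Cal)}
(Enroll ⋈ Student) ⋈ Course (natural join on sid): {(k2, 30, 16, 7, A, Dee, Delta, 2), (k2, 30, 16, 7, A, Dee, Echo, 4), (k2, 30, 16, 7, A, Dee, Gamma, 7), (k2, 30, 16, 7, A, Dee, Lyra, 4), (k2, 30, 16, 7, D, Cal, Delta, 2), (k2, 30, 16, 7, D, Cal, Echo, 4), (k2, 30, 16, 7, D, Cal, Gamma, 7), (k2, 30, 16, 7, D, Cal, Lyra, 4), (qa, 40, 16, 34, A, Dee, Delta, 2), (qa, 40, 16, 34, A, Dee, Echo, 4), (qa, 40, 16, 34, A, Dee, Gamma, 7), (qa, 40, 16, 34, A, Dee, Lyra, 4), (qa, 40, 16, 34, D, Cal, Delta, 2), (qa, 40, 16, 34, D, Cal, Echo, 4), (qa, 40, 16, 34, D, Cal, Gamma, 7), (qa, 40, 16, 34, D, Cal, Lyra, 4), (x3, 11, 16, 28, A, Dee, Delta, 2), (x3, 11, 16, 28, A, Dee, Echo, 4), (x3, 11, 16, 28, A, Dee, Gamma, 7), (x3, 11, 16, 28, A, Dee, Lyra, 4), (x3, 11, 16, 28, D, Cal, Delta, 2), (x3, 11, 16, 28, D, Cal, Echo, 4), (x3, 11, 16, 28, D, Cal, Gamma, 7), (x3, 11, 16, 28, D, Cal, Lyra, 4)}
Projecting to sname, room (18 duplicate(s) eliminated): {(Cal, 28), (Cal, 34), (Cal, 7), (Dee, 28), (Dee, 34), (Dee, 7)}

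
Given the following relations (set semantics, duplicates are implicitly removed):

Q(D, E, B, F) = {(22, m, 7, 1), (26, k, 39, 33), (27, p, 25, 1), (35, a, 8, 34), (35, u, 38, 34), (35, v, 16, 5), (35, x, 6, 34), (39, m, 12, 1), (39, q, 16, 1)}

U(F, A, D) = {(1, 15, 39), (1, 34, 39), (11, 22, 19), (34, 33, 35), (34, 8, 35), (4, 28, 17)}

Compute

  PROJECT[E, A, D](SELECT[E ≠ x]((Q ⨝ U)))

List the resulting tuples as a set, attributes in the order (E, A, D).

{(a, 33, 35), (a, 8, 35), (m, 15, 39), (m, 34, 39), (q, 15, 39), (q, 34, 39), (u, 33, 35), (u, 8, 35)}

Q ⋈ U (natural join on D, F): {(35, a, 8, 34, 33), (35, a, 8, 34, 8), (35, u, 38, 34, 33), (35, u, 38, 34, 8), (35, x, 6, 34, 33), (35, x, 6, 34, 8), (39, m, 12, 1, 15), (39, m, 12, 1, 34), (39, q, 16, 1, 15), (39, q, 16, 1, 34)}
Selection E ≠ x: {(35, a, 8, 34, 33), (35, a, 8, 34, 8), (35, u, 38, 34, 33), (35, u, 38, 34, 8), (39, m, 12, 1, 15), (39, m, 12, 1, 34), (39, q, 16, 1, 15), (39, q, 16, 1, 34)}
π_{E, A, D} gives {(a, 33, 35), (a, 8, 35), (m, 15, 39), (m, 34, 39), (q, 15, 39), (q, 34, 39), (u, 33, 35), (u, 8, 35)}.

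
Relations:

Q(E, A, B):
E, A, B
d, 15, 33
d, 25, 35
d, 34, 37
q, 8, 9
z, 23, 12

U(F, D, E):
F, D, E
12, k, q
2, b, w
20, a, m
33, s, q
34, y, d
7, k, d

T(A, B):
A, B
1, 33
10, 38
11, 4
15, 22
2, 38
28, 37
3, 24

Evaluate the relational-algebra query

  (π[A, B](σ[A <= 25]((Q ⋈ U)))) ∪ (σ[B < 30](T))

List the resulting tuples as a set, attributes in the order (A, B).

Joining Q and U on E yields {(d, 15, 33, 34, y), (d, 15, 33, 7, k), (d, 25, 35, 34, y), (d, 25, 35, 7, k), (d, 34, 37, 34, y), (d, 34, 37, 7, k), (q, 8, 9, 12, k), (q, 8, 9, 33, s)}.
Selection A <= 25: {(d, 15, 33, 34, y), (d, 15, 33, 7, k), (d, 25, 35, 34, y), (d, 25, 35, 7, k), (q, 8, 9, 12, k), (q, 8, 9, 33, s)}
Keep only column(s) A, B (3 duplicate(s) eliminated): {(15, 33), (25, 35), (8, 9)}
Selection B < 30: {(11, 4), (15, 22), (3, 24)}
Taking the union: {(11, 4), (15, 22), (15, 33), (25, 35), (3, 24), (8, 9)}

{(11, 4), (15, 22), (15, 33), (25, 35), (3, 24), (8, 9)}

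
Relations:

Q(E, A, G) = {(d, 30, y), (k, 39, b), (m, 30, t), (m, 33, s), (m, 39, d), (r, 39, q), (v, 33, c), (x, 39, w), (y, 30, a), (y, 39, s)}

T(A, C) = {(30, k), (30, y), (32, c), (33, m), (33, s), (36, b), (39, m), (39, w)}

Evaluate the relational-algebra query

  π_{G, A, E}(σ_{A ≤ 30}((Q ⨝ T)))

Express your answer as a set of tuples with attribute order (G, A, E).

{(a, 30, y), (t, 30, m), (y, 30, d)}

Q ⋈ T (natural join on A): {(d, 30, y, k), (d, 30, y, y), (k, 39, b, m), (k, 39, b, w), (m, 30, t, k), (m, 30, t, y), (m, 33, s, m), (m, 33, s, s), (m, 39, d, m), (m, 39, d, w), (r, 39, q, m), (r, 39, q, w), (v, 33, c, m), (v, 33, c, s), (x, 39, w, m), (x, 39, w, w), (y, 30, a, k), (y, 30, a, y), (y, 39, s, m), (y, 39, s, w)}
σ[A ≤ 30]: keep tuples satisfying A ≤ 30 → {(d, 30, y, k), (d, 30, y, y), (m, 30, t, k), (m, 30, t, y), (y, 30, a, k), (y, 30, a, y)}
π_{G, A, E} gives {(a, 30, y), (t, 30, m), (y, 30, d)} (3 duplicate(s) eliminated).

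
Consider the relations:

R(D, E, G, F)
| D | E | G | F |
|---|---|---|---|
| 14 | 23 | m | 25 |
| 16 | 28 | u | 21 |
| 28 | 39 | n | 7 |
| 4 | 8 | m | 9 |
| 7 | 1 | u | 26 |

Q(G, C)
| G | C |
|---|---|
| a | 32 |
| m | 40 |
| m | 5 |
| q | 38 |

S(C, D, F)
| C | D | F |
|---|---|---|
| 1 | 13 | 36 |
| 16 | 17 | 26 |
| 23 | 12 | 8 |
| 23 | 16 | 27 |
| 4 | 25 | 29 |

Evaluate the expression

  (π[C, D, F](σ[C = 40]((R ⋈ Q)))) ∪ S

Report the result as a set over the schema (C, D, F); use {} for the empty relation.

Joining R and Q on G yields {(14, 23, m, 25, 40), (14, 23, m, 25, 5), (4, 8, m, 9, 40), (4, 8, m, 9, 5)}.
Apply σ_{C = 40}; surviving tuples: {(14, 23, m, 25, 40), (4, 8, m, 9, 40)}
Keep only column(s) C, D, F: {(40, 14, 25), (40, 4, 9)}
Union: {(40, 14, 25), (40, 4, 9)} with {(1, 13, 36), (16, 17, 26), (23, 12, 8), (23, 16, 27), (4, 25, 29)} → {(1, 13, 36), (16, 17, 26), (23, 12, 8), (23, 16, 27), (4, 25, 29), (40, 14, 25), (40, 4, 9)}

{(1, 13, 36), (16, 17, 26), (23, 12, 8), (23, 16, 27), (4, 25, 29), (40, 14, 25), (40, 4, 9)}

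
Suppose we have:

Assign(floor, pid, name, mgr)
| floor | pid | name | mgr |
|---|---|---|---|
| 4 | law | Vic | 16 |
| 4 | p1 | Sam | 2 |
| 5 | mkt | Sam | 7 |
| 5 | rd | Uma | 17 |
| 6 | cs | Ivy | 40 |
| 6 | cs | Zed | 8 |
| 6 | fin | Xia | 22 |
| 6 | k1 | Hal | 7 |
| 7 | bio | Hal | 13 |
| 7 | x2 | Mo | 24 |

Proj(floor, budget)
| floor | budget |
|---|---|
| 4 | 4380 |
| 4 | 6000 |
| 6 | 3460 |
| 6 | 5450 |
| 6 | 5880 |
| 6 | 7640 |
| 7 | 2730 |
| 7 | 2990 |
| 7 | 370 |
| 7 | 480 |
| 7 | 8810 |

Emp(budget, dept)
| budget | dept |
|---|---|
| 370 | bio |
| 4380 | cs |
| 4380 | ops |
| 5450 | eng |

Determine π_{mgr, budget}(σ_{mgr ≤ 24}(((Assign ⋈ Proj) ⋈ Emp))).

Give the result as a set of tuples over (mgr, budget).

Natural join on floor: {(4, law, Vic, 16, 4380), (4, law, Vic, 16, 6000), (4, p1, Sam, 2, 4380), (4, p1, Sam, 2, 6000), (6, cs, Ivy, 40, 3460), (6, cs, Ivy, 40, 5450), (6, cs, Ivy, 40, 5880), (6, cs, Ivy, 40, 7640), (6, cs, Zed, 8, 3460), (6, cs, Zed, 8, 5450), (6, cs, Zed, 8, 5880), (6, cs, Zed, 8, 7640), (6, fin, Xia, 22, 3460), (6, fin, Xia, 22, 5450), (6, fin, Xia, 22, 5880), (6, fin, Xia, 22, 7640), (6, k1, Hal, 7, 3460), (6, k1, Hal, 7, 5450), (6, k1, Hal, 7, 5880), (6, k1, Hal, 7, 7640), (7, bio, Hal, 13, 2730), (7, bio, Hal, 13, 2990), (7, bio, Hal, 13, 370), (7, bio, Hal, 13, 480), (7, bio, Hal, 13, 8810), (7, x2, Mo, 24, 2730), (7, x2, Mo, 24, 2990), (7, x2, Mo, 24, 370), (7, x2, Mo, 24, 480), (7, x2, Mo, 24, 8810)}
Natural join on budget: {(4, law, Vic, 16, 4380, cs), (4, law, Vic, 16, 4380, ops), (4, p1, Sam, 2, 4380, cs), (4, p1, Sam, 2, 4380, ops), (6, cs, Ivy, 40, 5450, eng), (6, cs, Zed, 8, 5450, eng), (6, fin, Xia, 22, 5450, eng), (6, k1, Hal, 7, 5450, eng), (7, bio, Hal, 13, 370, bio), (7, x2, Mo, 24, 370, bio)}
σ[mgr ≤ 24]: keep tuples satisfying mgr ≤ 24 → {(4, law, Vic, 16, 4380, cs), (4, law, Vic, 16, 4380, ops), (4, p1, Sam, 2, 4380, cs), (4, p1, Sam, 2, 4380, ops), (6, cs, Zed, 8, 5450, eng), (6, fin, Xia, 22, 5450, eng), (6, k1, Hal, 7, 5450, eng), (7, bio, Hal, 13, 370, bio), (7, x2, Mo, 24, 370, bio)}
Keep only column(s) mgr, budget (2 duplicate(s) eliminated): {(13, 370), (16, 4380), (2, 4380), (22, 5450), (24, 370), (7, 5450), (8, 5450)}

{(13, 370), (16, 4380), (2, 4380), (22, 5450), (24, 370), (7, 5450), (8, 5450)}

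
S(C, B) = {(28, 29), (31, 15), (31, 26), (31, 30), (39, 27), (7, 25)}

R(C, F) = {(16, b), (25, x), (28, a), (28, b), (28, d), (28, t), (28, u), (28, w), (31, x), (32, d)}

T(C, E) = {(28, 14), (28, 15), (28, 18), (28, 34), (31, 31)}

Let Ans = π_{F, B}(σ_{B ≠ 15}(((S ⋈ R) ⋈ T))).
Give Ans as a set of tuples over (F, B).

Natural join on C: {(28, 29, a), (28, 29, b), (28, 29, d), (28, 29, t), (28, 29, u), (28, 29, w), (31, 15, x), (31, 26, x), (31, 30, x)}
Natural join on C: {(28, 29, a, 14), (28, 29, a, 15), (28, 29, a, 18), (28, 29, a, 34), (28, 29, b, 14), (28, 29, b, 15), (28, 29, b, 18), (28, 29, b, 34), (28, 29, d, 14), (28, 29, d, 15), (28, 29, d, 18), (28, 29, d, 34), (28, 29, t, 14), (28, 29, t, 15), (28, 29, t, 18), (28, 29, t, 34), (28, 29, u, 14), (28, 29, u, 15), (28, 29, u, 18), (28, 29, u, 34), (28, 29, w, 14), (28, 29, w, 15), (28, 29, w, 18), (28, 29, w, 34), (31, 15, x, 31), (31, 26, x, 31), (31, 30, x, 31)}
σ[B ≠ 15]: keep tuples satisfying B ≠ 15 → {(28, 29, a, 14), (28, 29, a, 15), (28, 29, a, 18), (28, 29, a, 34), (28, 29, b, 14), (28, 29, b, 15), (28, 29, b, 18), (28, 29, b, 34), (28, 29, d, 14), (28, 29, d, 15), (28, 29, d, 18), (28, 29, d, 34), (28, 29, t, 14), (28, 29, t, 15), (28, 29, t, 18), (28, 29, t, 34), (28, 29, u, 14), (28, 29, u, 15), (28, 29, u, 18), (28, 29, u, 34), (28, 29, w, 14), (28, 29, w, 15), (28, 29, w, 18), (28, 29, w, 34), (31, 26, x, 31), (31, 30, x, 31)}
π[F, B]: project onto (F, B) (18 duplicate(s) eliminated) → {(a, 29), (b, 29), (d, 29), (t, 29), (u, 29), (w, 29), (x, 26), (x, 30)}

{(a, 29), (b, 29), (d, 29), (t, 29), (u, 29), (w, 29), (x, 26), (x, 30)}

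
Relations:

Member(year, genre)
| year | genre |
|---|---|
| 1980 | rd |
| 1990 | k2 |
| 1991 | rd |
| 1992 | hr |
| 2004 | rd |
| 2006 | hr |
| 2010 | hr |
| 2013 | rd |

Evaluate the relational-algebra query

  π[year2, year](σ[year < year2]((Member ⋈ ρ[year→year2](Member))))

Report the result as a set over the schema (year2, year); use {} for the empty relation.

ρ[year→year2]: schema becomes (year2, genre); tuples unchanged.
Member ⋈ ρ[year→year2](Member) (natural join on genre): {(1980, rd, 1980), (1980, rd, 1991), (1980, rd, 2004), (1980, rd, 2013), (1990, k2, 1990), (1991, rd, 1980), (1991, rd, 1991), (1991, rd, 2004), (1991, rd, 2013), (1992, hr, 1992), (1992, hr, 2006), (1992, hr, 2010), (2004, rd, 1980), (2004, rd, 1991), (2004, rd, 2004), (2004, rd, 2013), (2006, hr, 1992), (2006, hr, 2006), (2006, hr, 2010), (2010, hr, 1992), (2010, hr, 2006), (2010, hr, 2010), (2013, rd, 1980), (2013, rd, 1991), (2013, rd, 2004), (2013, rd, 2013)}
Apply σ_{year < year2}; surviving tuples: {(1980, rd, 1991), (1980, rd, 2004), (1980, rd, 2013), (1991, rd, 2004), (1991, rd, 2013), (1992, hr, 2006), (1992, hr, 2010), (2004, rd, 2013), (2006, hr, 2010)}
π_{year2, year} gives {(1991, 1980), (2004, 1980), (2004, 1991), (2006, 1992), (2010, 1992), (2010, 2006), (2013, 1980), (2013, 1991), (2013, 2004)}.

{(1991, 1980), (2004, 1980), (2004, 1991), (2006, 1992), (2010, 1992), (2010, 2006), (2013, 1980), (2013, 1991), (2013, 2004)}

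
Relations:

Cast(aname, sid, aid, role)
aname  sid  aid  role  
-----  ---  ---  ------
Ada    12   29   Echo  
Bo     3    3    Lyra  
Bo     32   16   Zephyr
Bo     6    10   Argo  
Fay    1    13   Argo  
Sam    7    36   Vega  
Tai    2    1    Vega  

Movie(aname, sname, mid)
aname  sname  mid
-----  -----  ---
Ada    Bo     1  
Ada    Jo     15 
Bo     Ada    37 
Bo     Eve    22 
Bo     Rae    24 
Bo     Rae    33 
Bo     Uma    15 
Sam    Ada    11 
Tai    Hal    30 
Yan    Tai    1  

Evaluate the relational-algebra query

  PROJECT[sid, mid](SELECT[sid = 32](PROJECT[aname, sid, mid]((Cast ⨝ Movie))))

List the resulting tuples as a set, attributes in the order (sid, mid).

Joining Cast and Movie on aname yields {(Ada, 12, 29, Echo, Bo, 1), (Ada, 12, 29, Echo, Jo, 15), (Bo, 3, 3, Lyra, Ada, 37), (Bo, 3, 3, Lyra, Eve, 22), (Bo, 3, 3, Lyra, Rae, 24), (Bo, 3, 3, Lyra, Rae, 33), (Bo, 3, 3, Lyra, Uma, 15), (Bo, 32, 16, Zephyr, Ada, 37), (Bo, 32, 16, Zephyr, Eve, 22), (Bo, 32, 16, Zephyr, Rae, 24), (Bo, 32, 16, Zephyr, Rae, 33), (Bo, 32, 16, Zephyr, Uma, 15), (Bo, 6, 10, Argo, Ada, 37), (Bo, 6, 10, Argo, Eve, 22), (Bo, 6, 10, Argo, Rae, 24), (Bo, 6, 10, Argo, Rae, 33), (Bo, 6, 10, Argo, Uma, 15), (Sam, 7, 36, Vega, Ada, 11), (Tai, 2, 1, Vega, Hal, 30)}.
Keep only column(s) aname, sid, mid: {(Ada, 12, 1), (Ada, 12, 15), (Bo, 3, 15), (Bo, 3, 22), (Bo, 3, 24), (Bo, 3, 33), (Bo, 3, 37), (Bo, 32, 15), (Bo, 32, 22), (Bo, 32, 24), (Bo, 32, 33), (Bo, 32, 37), (Bo, 6, 15), (Bo, 6, 22), (Bo, 6, 24), (Bo, 6, 33), (Bo, 6, 37), (Sam, 7, 11), (Tai, 2, 30)}
Filtering on sid = 32 leaves {(Bo, 32, 15), (Bo, 32, 22), (Bo, 32, 24), (Bo, 32, 33), (Bo, 32, 37)}.
Keep only column(s) sid, mid: {(32, 15), (32, 22), (32, 24), (32, 33), (32, 37)}

{(32, 15), (32, 22), (32, 24), (32, 33), (32, 37)}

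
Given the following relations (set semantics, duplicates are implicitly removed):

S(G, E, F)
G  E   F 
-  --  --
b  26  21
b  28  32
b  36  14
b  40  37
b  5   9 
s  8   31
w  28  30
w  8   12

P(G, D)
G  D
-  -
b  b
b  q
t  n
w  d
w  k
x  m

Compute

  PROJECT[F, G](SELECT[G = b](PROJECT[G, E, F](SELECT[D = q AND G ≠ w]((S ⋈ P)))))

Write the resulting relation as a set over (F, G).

{(14, b), (21, b), (32, b), (37, b), (9, b)}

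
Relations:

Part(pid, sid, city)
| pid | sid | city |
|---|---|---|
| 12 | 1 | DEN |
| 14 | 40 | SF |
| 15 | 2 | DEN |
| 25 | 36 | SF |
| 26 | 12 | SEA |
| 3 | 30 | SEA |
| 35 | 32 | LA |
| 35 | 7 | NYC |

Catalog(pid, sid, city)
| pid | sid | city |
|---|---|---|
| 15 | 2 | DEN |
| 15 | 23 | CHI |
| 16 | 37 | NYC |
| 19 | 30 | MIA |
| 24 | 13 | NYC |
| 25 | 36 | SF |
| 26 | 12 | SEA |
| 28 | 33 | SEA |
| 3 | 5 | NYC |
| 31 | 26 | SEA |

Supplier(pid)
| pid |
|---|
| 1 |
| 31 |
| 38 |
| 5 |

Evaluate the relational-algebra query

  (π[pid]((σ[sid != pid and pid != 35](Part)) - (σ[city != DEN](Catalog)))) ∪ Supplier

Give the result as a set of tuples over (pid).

{1, 12, 14, 15, 3, 31, 38, 5}

Filtering on sid != pid and pid != 35 leaves {(12, 1, DEN), (14, 40, SF), (15, 2, DEN), (25, 36, SF), (26, 12, SEA), (3, 30, SEA)}.
Filtering on city != DEN leaves {(15, 23, CHI), (16, 37, NYC), (19, 30, MIA), (24, 13, NYC), (25, 36, SF), (26, 12, SEA), (28, 33, SEA), (3, 5, NYC), (31, 26, SEA)}.
Taking the difference: {(12, 1, DEN), (14, 40, SF), (15, 2, DEN), (3, 30, SEA)}
π_{pid} gives {12, 14, 15, 3}.
Taking the union: {1, 12, 14, 15, 3, 31, 38, 5}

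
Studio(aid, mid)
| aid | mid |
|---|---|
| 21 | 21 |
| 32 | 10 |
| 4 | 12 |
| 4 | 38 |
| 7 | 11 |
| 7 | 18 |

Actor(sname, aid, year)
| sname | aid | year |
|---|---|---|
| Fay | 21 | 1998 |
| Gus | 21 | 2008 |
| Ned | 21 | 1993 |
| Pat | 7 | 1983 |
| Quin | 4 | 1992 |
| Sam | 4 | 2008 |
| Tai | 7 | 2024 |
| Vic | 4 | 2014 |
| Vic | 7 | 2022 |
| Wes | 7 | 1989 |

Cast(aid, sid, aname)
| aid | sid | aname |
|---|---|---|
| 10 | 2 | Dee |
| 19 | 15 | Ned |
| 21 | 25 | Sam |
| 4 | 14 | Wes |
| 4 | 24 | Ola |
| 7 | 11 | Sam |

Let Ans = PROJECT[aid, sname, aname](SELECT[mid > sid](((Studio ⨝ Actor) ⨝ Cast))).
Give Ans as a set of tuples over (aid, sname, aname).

{(4, Quin, Ola), (4, Quin, Wes), (4, Sam, Ola), (4, Sam, Wes), (4, Vic, Ola), (4, Vic, Wes), (7, Pat, Sam), (7, Tai, Sam), (7, Vic, Sam), (7, Wes, Sam)}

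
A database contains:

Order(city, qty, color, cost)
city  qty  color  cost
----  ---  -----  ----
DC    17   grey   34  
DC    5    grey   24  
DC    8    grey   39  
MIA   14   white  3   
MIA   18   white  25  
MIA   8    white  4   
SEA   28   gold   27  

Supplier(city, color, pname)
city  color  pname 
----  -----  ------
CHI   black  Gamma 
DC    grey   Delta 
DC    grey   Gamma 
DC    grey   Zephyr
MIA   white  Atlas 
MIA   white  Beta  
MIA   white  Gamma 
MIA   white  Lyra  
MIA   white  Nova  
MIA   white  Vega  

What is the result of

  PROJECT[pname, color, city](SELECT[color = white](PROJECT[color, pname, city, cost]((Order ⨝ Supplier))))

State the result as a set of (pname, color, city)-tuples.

{(Atlas, white, MIA), (Beta, white, MIA), (Gamma, white, MIA), (Lyra, white, MIA), (Nova, white, MIA), (Vega, white, MIA)}

Order ⋈ Supplier (natural join on city, color): {(DC, 17, grey, 34, Delta), (DC, 17, grey, 34, Gamma), (DC, 17, grey, 34, Zephyr), (DC, 5, grey, 24, Delta), (DC, 5, grey, 24, Gamma), (DC, 5, grey, 24, Zephyr), (DC, 8, grey, 39, Delta), (DC, 8, grey, 39, Gamma), (DC, 8, grey, 39, Zephyr), (MIA, 14, white, 3, Atlas), (MIA, 14, white, 3, Beta), (MIA, 14, white, 3, Gamma), (MIA, 14, white, 3, Lyra), (MIA, 14, white, 3, Nova), (MIA, 14, white, 3, Vega), (MIA, 18, white, 25, Atlas), (MIA, 18, white, 25, Beta), (MIA, 18, white, 25, Gamma), (MIA, 18, white, 25, Lyra), (MIA, 18, white, 25, Nova), (MIA, 18, white, 25, Vega), (MIA, 8, white, 4, Atlas), (MIA, 8, white, 4, Beta), (MIA, 8, white, 4, Gamma), (MIA, 8, white, 4, Lyra), (MIA, 8, white, 4, Nova), (MIA, 8, white, 4, Vega)}
Projecting to color, pname, city, cost: {(grey, Delta, DC, 24), (grey, Delta, DC, 34), (grey, Delta, DC, 39), (grey, Gamma, DC, 24), (grey, Gamma, DC, 34), (grey, Gamma, DC, 39), (grey, Zephyr, DC, 24), (grey, Zephyr, DC, 34), (grey, Zephyr, DC, 39), (white, Atlas, MIA, 25), (white, Atlas, MIA, 3), (white, Atlas, MIA, 4), (white, Beta, MIA, 25), (white, Beta, MIA, 3), (white, Beta, MIA, 4), (white, Gamma, MIA, 25), (white, Gamma, MIA, 3), (white, Gamma, MIA, 4), (white, Lyra, MIA, 25), (white, Lyra, MIA, 3), (white, Lyra, MIA, 4), (white, Nova, MIA, 25), (white, Nova, MIA, 3), (white, Nova, MIA, 4), (white, Vega, MIA, 25), (white, Vega, MIA, 3), (white, Vega, MIA, 4)}
Selection color = white: {(white, Atlas, MIA, 25), (white, Atlas, MIA, 3), (white, Atlas, MIA, 4), (white, Beta, MIA, 25), (white, Beta, MIA, 3), (white, Beta, MIA, 4), (white, Gamma, MIA, 25), (white, Gamma, MIA, 3), (white, Gamma, MIA, 4), (white, Lyra, MIA, 25), (white, Lyra, MIA, 3), (white, Lyra, MIA, 4), (white, Nova, MIA, 25), (white, Nova, MIA, 3), (white, Nova, MIA, 4), (white, Vega, MIA, 25), (white, Vega, MIA, 3), (white, Vega, MIA, 4)}
Projecting to pname, color, city (12 duplicate(s) eliminated): {(Atlas, white, MIA), (Beta, white, MIA), (Gamma, white, MIA), (Lyra, white, MIA), (Nova, white, MIA), (Vega, white, MIA)}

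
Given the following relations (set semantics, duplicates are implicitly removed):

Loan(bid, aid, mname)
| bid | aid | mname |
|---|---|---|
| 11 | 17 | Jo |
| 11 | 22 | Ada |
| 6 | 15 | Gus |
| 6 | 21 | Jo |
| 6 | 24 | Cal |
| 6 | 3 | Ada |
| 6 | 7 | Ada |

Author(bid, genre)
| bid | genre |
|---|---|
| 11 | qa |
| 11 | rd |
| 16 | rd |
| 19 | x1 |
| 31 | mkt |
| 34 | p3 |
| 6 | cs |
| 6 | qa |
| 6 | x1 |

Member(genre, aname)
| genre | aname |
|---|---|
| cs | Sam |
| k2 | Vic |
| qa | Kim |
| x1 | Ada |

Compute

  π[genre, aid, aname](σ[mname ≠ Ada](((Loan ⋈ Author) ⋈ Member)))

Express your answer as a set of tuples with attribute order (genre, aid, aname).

Joining Loan and Author on bid yields {(11, 17, Jo, qa), (11, 17, Jo, rd), (11, 22, Ada, qa), (11, 22, Ada, rd), (6, 15, Gus, cs), (6, 15, Gus, qa), (6, 15, Gus, x1), (6, 21, Jo, cs), (6, 21, Jo, qa), (6, 21, Jo, x1), (6, 24, Cal, cs), (6, 24, Cal, qa), (6, 24, Cal, x1), (6, 3, Ada, cs), (6, 3, Ada, qa), (6, 3, Ada, x1), (6, 7, Ada, cs), (6, 7, Ada, qa), (6, 7, Ada, x1)}.
Joining (Loan ⋈ Author) and Member on genre yields {(11, 17, Jo, qa, Kim), (11, 22, Ada, qa, Kim), (6, 15, Gus, cs, Sam), (6, 15, Gus, qa, Kim), (6, 15, Gus, x1, Ada), (6, 21, Jo, cs, Sam), (6, 21, Jo, qa, Kim), (6, 21, Jo, x1, Ada), (6, 24, Cal, cs, Sam), (6, 24, Cal, qa, Kim), (6, 24, Cal, x1, Ada), (6, 3, Ada, cs, Sam), (6, 3, Ada, qa, Kim), (6, 3, Ada, x1, Ada), (6, 7, Ada, cs, Sam), (6, 7, Ada, qa, Kim), (6, 7, Ada, x1, Ada)}.
Filtering on mname ≠ Ada leaves {(11, 17, Jo, qa, Kim), (6, 15, Gus, cs, Sam), (6, 15, Gus, qa, Kim), (6, 15, Gus, x1, Ada), (6, 21, Jo, cs, Sam), (6, 21, Jo, qa, Kim), (6, 21, Jo, x1, Ada), (6, 24, Cal, cs, Sam), (6, 24, Cal, qa, Kim), (6, 24, Cal, x1, Ada)}.
π_{genre, aid, aname} gives {(cs, 15, Sam), (cs, 21, Sam), (cs, 24, Sam), (qa, 15, Kim), (qa, 17, Kim), (qa, 21, Kim), (qa, 24, Kim), (x1, 15, Ada), (x1, 21, Ada), (x1, 24, Ada)}.

{(cs, 15, Sam), (cs, 21, Sam), (cs, 24, Sam), (qa, 15, Kim), (qa, 17, Kim), (qa, 21, Kim), (qa, 24, Kim), (x1, 15, Ada), (x1, 21, Ada), (x1, 24, Ada)}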